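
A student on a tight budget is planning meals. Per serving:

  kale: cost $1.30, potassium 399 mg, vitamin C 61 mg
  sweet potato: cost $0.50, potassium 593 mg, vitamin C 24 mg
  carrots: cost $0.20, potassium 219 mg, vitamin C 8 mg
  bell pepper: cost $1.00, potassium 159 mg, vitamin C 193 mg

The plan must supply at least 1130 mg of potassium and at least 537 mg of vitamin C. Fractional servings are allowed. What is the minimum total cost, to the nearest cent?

An LP optimum is at a vertex; with two nutrient constraints at most two foods are used. Check each candidate.
kale only: max(1130/399, 537/61) = 8.803 servings → $11.44.
sweet potato only: max(1130/593, 537/24) = 22.38 servings → $11.19.
carrots only: max(1130/219, 537/8) = 67.12 servings → $13.43.
bell pepper only: max(1130/159, 537/193) = 7.107 servings → $7.11.
kale + sweet potato: the both-tight solution has a negative serving — not a feasible corner.
kale + carrots with both targets exact would need a negative amount; discard.
kale + bell pepper with both tight: 1.972 servings and 2.159 servings → $4.72.
sweet potato + carrots: the both-tight solution has a negative serving — not a feasible corner.
sweet potato + bell pepper with both tight: 1.2 servings and 2.633 servings → $3.23.
carrots + bell pepper with both tight: 3.237 servings and 2.648 servings → $3.30.
The minimum over all feasible corners is $3.23.

$3.23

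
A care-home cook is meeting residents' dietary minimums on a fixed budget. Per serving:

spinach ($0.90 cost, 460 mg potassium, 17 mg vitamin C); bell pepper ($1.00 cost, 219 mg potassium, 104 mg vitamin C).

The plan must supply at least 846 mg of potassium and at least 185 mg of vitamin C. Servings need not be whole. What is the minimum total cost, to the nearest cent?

$2.57

This is a tiny linear program; its minimum lies at a vertex of the feasible set. List the vertices and price them.
spinach only: max(846/460, 185/17) = 10.88 servings → $9.79.
bell pepper only: max(846/219, 185/104) = 3.863 servings → $3.86.
spinach + bell pepper with both tight: 1.076 servings and 1.603 servings → $2.57.
The minimum over all feasible corners is $2.57.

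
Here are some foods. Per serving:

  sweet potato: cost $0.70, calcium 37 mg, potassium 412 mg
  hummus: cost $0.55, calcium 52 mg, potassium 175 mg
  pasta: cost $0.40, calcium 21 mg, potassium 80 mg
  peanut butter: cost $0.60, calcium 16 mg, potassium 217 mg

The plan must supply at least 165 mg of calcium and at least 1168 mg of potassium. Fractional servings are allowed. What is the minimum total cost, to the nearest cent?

$2.40

Minimising a linear cost over {calcium ≥ 165, potassium ≥ 1168, servings ≥ 0} — the optimum is at a vertex, using one or two foods.
sweet potato only: max(165/37, 1168/412) = 4.459 servings → $3.12.
hummus only: max(165/52, 1168/175) = 6.674 servings → $3.67.
pasta only: max(165/21, 1168/80) = 14.6 servings → $5.84.
peanut butter only: max(165/16, 1168/217) = 10.31 servings → $6.19.
sweet potato + hummus with both tight: 2.131 servings and 1.657 servings → $2.40.
sweet potato + pasta with both tight: 1.99 servings and 4.351 servings → $3.13.
sweet potato + peanut butter with both targets exact would need a negative amount; discard.
hummus + pasta: the both-tight solution has a negative serving — not a feasible corner.
hummus + peanut butter with both tight: 2.018 servings and 3.755 servings → $3.36.
pasta + peanut butter with both tight: 5.223 servings and 3.457 servings → $4.16.
The minimum over all feasible corners is $2.40.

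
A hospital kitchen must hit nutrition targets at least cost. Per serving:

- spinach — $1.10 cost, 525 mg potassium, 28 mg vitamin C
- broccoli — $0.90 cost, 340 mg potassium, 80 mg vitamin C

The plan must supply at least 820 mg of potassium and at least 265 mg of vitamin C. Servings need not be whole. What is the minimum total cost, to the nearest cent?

spinach only: max(820/525, 265/28) = 9.464 servings → $10.41.
broccoli only: max(820/340, 265/80) = 3.312 servings → $2.98.
spinach + broccoli: intersection lies outside the first quadrant.
The minimum over all feasible corners is $2.98.

$2.98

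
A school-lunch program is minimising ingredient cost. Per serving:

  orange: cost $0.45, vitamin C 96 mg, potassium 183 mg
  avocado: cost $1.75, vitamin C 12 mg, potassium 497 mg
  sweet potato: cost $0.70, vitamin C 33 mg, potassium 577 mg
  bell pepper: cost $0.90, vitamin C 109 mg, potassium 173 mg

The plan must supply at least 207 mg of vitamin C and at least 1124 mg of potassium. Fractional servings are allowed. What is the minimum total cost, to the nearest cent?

$1.74

Compare the cost at each extreme point of the feasible region.
orange only: max(207/96, 1124/183) = 6.142 servings → $2.76.
avocado only: max(207/12, 1124/497) = 17.25 servings → $30.19.
sweet potato only: max(207/33, 1124/577) = 6.273 servings → $4.39.
bell pepper only: max(207/109, 1124/173) = 6.497 servings → $5.85.
orange + avocado with both tight: 1.964 servings and 1.538 servings → $3.58.
orange + sweet potato with both tight: 1.669 servings and 1.419 servings → $1.74.
orange + bell pepper: intersection lies outside the first quadrant.
avocado + sweet potato with both targets exact would need a negative amount; discard.
avocado + bell pepper with both tight: 1.664 servings and 1.716 servings → $4.46.
sweet potato + bell pepper with both tight: 1.516 servings and 1.44 servings → $2.36.
So the least-cost plan costs $1.74.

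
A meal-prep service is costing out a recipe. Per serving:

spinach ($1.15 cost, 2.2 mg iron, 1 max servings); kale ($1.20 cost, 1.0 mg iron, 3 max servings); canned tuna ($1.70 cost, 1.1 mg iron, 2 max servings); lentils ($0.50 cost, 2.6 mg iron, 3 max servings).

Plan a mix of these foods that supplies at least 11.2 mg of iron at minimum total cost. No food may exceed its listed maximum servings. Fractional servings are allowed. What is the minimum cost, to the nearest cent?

Cost per mg of iron: lentils $0.1923, spinach $0.5227, kale $1.2000, canned tuna $1.5455.
Take 3 servings of lentils: +7.8 mg iron for $1.50 (total $1.50, still need 3.4 mg).
Take 1 serving of spinach: +2.2 mg iron for $1.15 (total $2.65, still need 1.2 mg).
Take 1.2 servings of kale: +1.2 mg iron for $1.44 (total $4.09, still need 0.0 mg).
Filling from the cheapest source first is optimal under one linear minimum: $4.09.

$4.09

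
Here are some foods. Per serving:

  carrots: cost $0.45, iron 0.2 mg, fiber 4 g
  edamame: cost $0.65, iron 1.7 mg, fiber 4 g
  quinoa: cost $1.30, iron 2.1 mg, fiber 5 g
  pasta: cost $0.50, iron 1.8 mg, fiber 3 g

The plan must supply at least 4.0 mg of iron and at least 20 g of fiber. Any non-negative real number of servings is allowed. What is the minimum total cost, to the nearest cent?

$2.55

Compare the cost at each extreme point of the feasible region.
carrots only: max(4.0/0.2, 20/4) = 20 servings → $9.00.
edamame only: max(4.0/1.7, 20/4) = 5 servings → $3.25.
quinoa only: max(4.0/2.1, 20/5) = 4 servings → $5.20.
pasta only: max(4.0/1.8, 20/3) = 6.667 servings → $3.33.
carrots + edamame with both tight: 3 servings and 2 servings → $2.65.
carrots + quinoa with both tight: 2.973 servings and 1.622 servings → $3.45.
carrots + pasta with both tight: 3.636 servings and 1.818 servings → $2.55.
edamame + quinoa with both targets exact would need a negative amount; discard.
edamame + pasta: intersection lies outside the first quadrant.
quinoa + pasta with both targets exact would need a negative amount; discard.
The minimum over all feasible corners is $2.55.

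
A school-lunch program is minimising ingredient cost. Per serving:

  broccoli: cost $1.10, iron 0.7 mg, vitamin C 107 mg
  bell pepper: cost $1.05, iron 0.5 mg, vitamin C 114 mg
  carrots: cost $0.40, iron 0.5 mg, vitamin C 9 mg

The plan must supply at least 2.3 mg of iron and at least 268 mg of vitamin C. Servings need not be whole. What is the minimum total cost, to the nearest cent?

$3.14

An LP optimum is at a vertex; with two nutrient constraints at most two foods are used. Check each candidate.
broccoli only: max(2.3/0.7, 268/107) = 3.286 servings → $3.61.
bell pepper only: max(2.3/0.5, 268/114) = 4.6 servings → $4.83.
carrots only: max(2.3/0.5, 268/9) = 29.78 servings → $11.91.
broccoli + bell pepper with both targets exact would need a negative amount; discard.
broccoli + carrots with both tight: 2.4 servings and 1.239 servings → $3.14.
bell pepper + carrots with both tight: 2.158 servings and 2.442 servings → $3.24.
The minimum over all feasible corners is $3.14.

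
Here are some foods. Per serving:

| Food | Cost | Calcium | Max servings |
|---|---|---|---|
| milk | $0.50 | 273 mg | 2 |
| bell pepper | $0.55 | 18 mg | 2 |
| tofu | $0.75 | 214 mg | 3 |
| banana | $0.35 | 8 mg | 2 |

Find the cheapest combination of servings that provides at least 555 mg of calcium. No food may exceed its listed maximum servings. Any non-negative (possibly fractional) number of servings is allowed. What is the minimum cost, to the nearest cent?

$1.03

Cost per mg of calcium: milk $0.0018, tofu $0.0035, bell pepper $0.0306, banana $0.0437.
Take 2 servings of milk: +546.0 mg calcium for $1.00 (total $1.00, still need 9.0 mg).
Take 0.04206 servings of tofu: +9.0 mg calcium for $0.03 (total $1.03, still need 0.0 mg).
Greedy by cheapest-per-mg is optimal for a single linear constraint, so the minimum cost is $1.03.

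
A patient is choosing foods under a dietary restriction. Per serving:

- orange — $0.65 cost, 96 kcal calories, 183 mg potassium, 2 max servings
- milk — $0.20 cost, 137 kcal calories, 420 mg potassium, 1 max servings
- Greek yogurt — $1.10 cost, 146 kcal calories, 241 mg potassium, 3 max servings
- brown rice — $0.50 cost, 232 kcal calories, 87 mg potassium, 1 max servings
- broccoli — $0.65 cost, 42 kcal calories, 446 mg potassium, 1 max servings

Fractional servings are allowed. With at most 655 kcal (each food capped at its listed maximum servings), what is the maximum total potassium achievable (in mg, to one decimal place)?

1700.8 mg

Potassium per kcal: broccoli 10.62, milk 3.066, orange 1.906, Greek yogurt 1.651, brown rice 0.375.
Take 1 serving of broccoli: uses 42 kcal, +446.0 mg potassium (running total 446.0 mg).
Take 1 serving of milk: uses 137 kcal, +420.0 mg potassium (running total 866.0 mg).
Take 2 servings of orange: uses 192 kcal, +366.0 mg potassium (running total 1232.0 mg).
Take 1.945 servings of Greek yogurt: uses 284 kcal, +468.8 mg potassium (running total 1700.8 mg).
Filling greedily by potassium-per-kcal is optimal for one linear limit, giving 1700.8 mg.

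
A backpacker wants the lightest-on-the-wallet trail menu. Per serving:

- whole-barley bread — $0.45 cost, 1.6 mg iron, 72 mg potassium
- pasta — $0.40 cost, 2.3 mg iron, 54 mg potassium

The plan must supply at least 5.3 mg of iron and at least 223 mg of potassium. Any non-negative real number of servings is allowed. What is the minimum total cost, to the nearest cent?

An LP optimum is at a vertex; with two nutrient constraints at most two foods are used. Check each candidate.
whole-barley bread only: max(5.3/1.6, 223/72) = 3.312 servings → $1.49.
pasta only: max(5.3/2.3, 223/54) = 4.13 servings → $1.65.
whole-barley bread + pasta with both tight: 2.862 servings and 0.3131 servings → $1.41.
The minimum over all feasible corners is $1.41.

$1.41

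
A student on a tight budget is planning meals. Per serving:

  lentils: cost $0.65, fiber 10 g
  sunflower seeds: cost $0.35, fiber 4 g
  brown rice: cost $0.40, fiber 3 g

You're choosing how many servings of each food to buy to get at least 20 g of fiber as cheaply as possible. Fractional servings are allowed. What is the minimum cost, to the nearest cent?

$1.30

Cost per g of fiber: lentils $0.0650, sunflower seeds $0.0875, brown rice $0.1333.
With no serving limits, use only lentils: 20 g / 10 g = 2 servings × $0.65 = $1.30.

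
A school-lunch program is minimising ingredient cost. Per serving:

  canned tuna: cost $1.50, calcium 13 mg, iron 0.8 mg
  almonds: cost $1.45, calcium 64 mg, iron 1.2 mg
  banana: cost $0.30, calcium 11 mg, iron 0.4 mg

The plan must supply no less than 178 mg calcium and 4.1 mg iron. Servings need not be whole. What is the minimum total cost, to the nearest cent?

$4.23

At the optimum either one food covers both requirements or two foods hit both targets exactly; no other combination can be cheaper.
canned tuna only: max(178/13, 4.1/0.8) = 13.69 servings → $20.54.
almonds only: max(178/64, 4.1/1.2) = 3.417 servings → $4.95.
banana only: max(178/11, 4.1/0.4) = 16.18 servings → $4.85.
canned tuna + almonds with both tight: 1.371 servings and 2.503 servings → $5.69.
canned tuna + banana with both targets exact would need a negative amount; discard.
almonds + banana with both tight: 2.105 servings and 3.935 servings → $4.23.
The minimum over all feasible corners is $4.23.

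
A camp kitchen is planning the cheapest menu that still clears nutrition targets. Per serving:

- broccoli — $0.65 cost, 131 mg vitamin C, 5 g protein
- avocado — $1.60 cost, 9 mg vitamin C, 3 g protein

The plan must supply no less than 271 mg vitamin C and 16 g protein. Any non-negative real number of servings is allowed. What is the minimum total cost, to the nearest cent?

$2.08

Compare the cost at each extreme point of the feasible region.
broccoli only: max(271/131, 16/5) = 3.2 servings → $2.08.
avocado only: max(271/9, 16/3) = 30.11 servings → $48.18.
broccoli + avocado with both tight: 1.922 servings and 2.129 servings → $4.66.
So the least-cost plan costs $2.08.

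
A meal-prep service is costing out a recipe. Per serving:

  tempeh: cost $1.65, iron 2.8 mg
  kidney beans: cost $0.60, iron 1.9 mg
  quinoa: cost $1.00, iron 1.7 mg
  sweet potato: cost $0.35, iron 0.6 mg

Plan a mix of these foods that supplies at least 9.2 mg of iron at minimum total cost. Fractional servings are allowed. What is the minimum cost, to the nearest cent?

Cost per mg of iron: kidney beans $0.3158, sweet potato $0.5833, quinoa $0.5882, tempeh $0.5893.
With no serving limits, use only kidney beans: 9.2 mg / 1.9 mg = 4.842 servings × $0.60 = $2.91.

$2.91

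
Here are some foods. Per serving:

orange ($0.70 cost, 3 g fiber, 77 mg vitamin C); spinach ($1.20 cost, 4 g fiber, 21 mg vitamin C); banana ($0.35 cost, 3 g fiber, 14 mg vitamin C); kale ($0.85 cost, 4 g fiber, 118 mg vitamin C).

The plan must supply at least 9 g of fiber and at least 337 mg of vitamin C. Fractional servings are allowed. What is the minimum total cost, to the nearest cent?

orange only: max(9/3, 337/77) = 4.377 servings → $3.06.
spinach only: max(9/4, 337/21) = 16.05 servings → $19.26.
banana only: max(9/3, 337/14) = 24.07 servings → $8.43.
kale only: max(9/4, 337/118) = 2.856 servings → $2.43.
orange + spinach with both targets exact would need a negative amount; discard.
orange + banana with both targets exact would need a negative amount; discard.
orange + kale with both targets exact would need a negative amount; discard.
spinach + banana with both targets exact would need a negative amount; discard.
spinach + kale: the both-tight solution has a negative serving — not a feasible corner.
banana + kale: intersection lies outside the first quadrant.
Cheapest feasible corner: $2.43.

$2.43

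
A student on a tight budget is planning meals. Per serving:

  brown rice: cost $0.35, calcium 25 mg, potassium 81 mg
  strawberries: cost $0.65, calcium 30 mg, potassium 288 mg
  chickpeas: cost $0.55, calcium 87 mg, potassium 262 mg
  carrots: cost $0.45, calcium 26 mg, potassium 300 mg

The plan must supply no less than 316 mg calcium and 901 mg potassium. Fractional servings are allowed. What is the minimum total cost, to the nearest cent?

$2.00

An LP optimum is at a vertex; with two nutrient constraints at most two foods are used. Check each candidate.
brown rice only: max(316/25, 901/81) = 12.64 servings → $4.42.
strawberries only: max(316/30, 901/288) = 10.53 servings → $6.85.
chickpeas only: max(316/87, 901/262) = 3.632 servings → $2.00.
carrots only: max(316/26, 901/300) = 12.15 servings → $5.47.
brown rice + strawberries: the both-tight solution has a negative serving — not a feasible corner.
brown rice + chickpeas with both targets exact would need a negative amount; discard.
brown rice + carrots with both targets exact would need a negative amount; discard.
strawberries + chickpeas: the both-tight solution has a negative serving — not a feasible corner.
strawberries + carrots: the both-tight solution has a negative serving — not a feasible corner.
chickpeas + carrots: intersection lies outside the first quadrant.
Cheapest feasible corner: $2.00.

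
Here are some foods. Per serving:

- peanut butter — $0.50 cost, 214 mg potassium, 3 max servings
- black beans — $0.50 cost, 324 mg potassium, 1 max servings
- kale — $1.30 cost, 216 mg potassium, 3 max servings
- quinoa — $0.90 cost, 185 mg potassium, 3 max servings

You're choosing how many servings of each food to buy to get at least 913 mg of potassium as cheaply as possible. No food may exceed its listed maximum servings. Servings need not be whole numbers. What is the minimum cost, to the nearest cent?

$1.88

Cost per mg of potassium: black beans $0.0015, peanut butter $0.0023, quinoa $0.0049, kale $0.0060.
Take 1 serving of black beans: +324.0 mg potassium for $0.50 (total $0.50, still need 589.0 mg).
Take 2.752 servings of peanut butter: +589.0 mg potassium for $1.38 (total $1.88, still need 0.0 mg).
Greedy by cheapest-per-mg is optimal for a single linear constraint, so the minimum cost is $1.88.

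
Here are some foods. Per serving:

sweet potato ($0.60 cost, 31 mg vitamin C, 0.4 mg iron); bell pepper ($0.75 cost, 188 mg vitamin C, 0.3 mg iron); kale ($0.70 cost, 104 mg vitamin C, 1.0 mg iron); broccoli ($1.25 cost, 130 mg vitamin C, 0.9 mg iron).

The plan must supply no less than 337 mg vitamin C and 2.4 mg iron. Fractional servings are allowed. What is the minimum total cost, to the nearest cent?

$1.98

For a min-cost LP with two ≥-constraints, a basic feasible solution has at most two positive variables.
sweet potato only: max(337/31, 2.4/0.4) = 10.87 servings → $6.52.
bell pepper only: max(337/188, 2.4/0.3) = 8 servings → $6.00.
kale only: max(337/104, 2.4/1.0) = 3.24 servings → $2.27.
broccoli only: max(337/130, 2.4/0.9) = 2.667 servings → $3.33.
sweet potato + bell pepper with both tight: 5.313 servings and 0.9165 servings → $3.87.
sweet potato + kale with both targets exact would need a negative amount; discard.
sweet potato + broccoli with both tight: 0.361 servings and 2.506 servings → $3.35.
bell pepper + kale with both tight: 0.5574 servings and 2.233 servings → $1.98.
bell pepper + broccoli with both targets exact would need a negative amount; discard.
kale + broccoli with both tight: 0.239 servings and 2.401 servings → $3.17.
Cheapest feasible corner: $1.98.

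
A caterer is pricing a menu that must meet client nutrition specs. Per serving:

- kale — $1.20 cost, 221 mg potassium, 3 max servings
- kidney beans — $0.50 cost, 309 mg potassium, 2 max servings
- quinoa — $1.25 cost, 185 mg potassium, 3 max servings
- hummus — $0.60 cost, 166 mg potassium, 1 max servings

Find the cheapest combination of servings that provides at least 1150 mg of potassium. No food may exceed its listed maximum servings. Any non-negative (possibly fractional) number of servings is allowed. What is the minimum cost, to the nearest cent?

Cost per mg of potassium: kidney beans $0.0016, hummus $0.0036, kale $0.0054, quinoa $0.0068.
Take 2 servings of kidney beans: +618.0 mg potassium for $1.00 (total $1.00, still need 532.0 mg).
Take 1 serving of hummus: +166.0 mg potassium for $0.60 (total $1.60, still need 366.0 mg).
Take 1.656 servings of kale: +366.0 mg potassium for $1.99 (total $3.59, still need 0.0 mg).
Greedy by cheapest-per-mg is optimal for a single linear constraint, so the minimum cost is $3.59.

$3.59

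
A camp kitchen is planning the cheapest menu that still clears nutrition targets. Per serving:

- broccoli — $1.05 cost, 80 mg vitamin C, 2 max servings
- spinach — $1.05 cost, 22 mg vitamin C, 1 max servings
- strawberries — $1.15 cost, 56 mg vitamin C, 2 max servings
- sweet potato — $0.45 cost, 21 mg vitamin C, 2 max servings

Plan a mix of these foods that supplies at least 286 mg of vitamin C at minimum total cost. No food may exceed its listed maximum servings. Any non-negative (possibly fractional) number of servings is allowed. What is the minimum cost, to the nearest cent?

$4.70

Cost per mg of vitamin C: broccoli $0.0131, strawberries $0.0205, sweet potato $0.0214, spinach $0.0477.
Take 2 servings of broccoli: +160.0 mg vitamin C for $2.10 (total $2.10, still need 126.0 mg).
Take 2 servings of strawberries: +112.0 mg vitamin C for $2.30 (total $4.40, still need 14.0 mg).
Take 0.6667 servings of sweet potato: +14.0 mg vitamin C for $0.30 (total $4.70, still need 0.0 mg).
Greedy by cheapest-per-mg is optimal for a single linear constraint, so the minimum cost is $4.70.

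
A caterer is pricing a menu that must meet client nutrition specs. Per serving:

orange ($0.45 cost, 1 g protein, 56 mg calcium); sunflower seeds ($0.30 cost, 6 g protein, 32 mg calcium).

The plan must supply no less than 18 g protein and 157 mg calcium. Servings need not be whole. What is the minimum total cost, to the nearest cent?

$1.38

The cheapest plan sits at a corner of the feasible region — with two constraints it uses at most two foods.
orange only: max(18/1, 157/56) = 18 servings → $8.10.
sunflower seeds only: max(18/6, 157/32) = 4.906 servings → $1.47.
orange + sunflower seeds with both tight: 1.204 servings and 2.799 servings → $1.38.
The minimum over all feasible corners is $1.38.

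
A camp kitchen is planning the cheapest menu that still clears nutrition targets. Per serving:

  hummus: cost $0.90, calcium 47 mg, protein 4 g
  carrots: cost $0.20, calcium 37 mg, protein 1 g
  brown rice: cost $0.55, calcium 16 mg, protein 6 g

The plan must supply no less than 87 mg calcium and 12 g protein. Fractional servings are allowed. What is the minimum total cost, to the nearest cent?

hummus only: max(87/47, 12/4) = 3 servings → $2.70.
carrots only: max(87/37, 12/1) = 12 servings → $2.40.
brown rice only: max(87/16, 12/6) = 5.438 servings → $2.99.
hummus + carrots: the both-tight solution has a negative serving — not a feasible corner.
hummus + brown rice with both tight: 1.514 servings and 0.9908 servings → $1.91.
carrots + brown rice with both tight: 1.602 servings and 1.733 servings → $1.27.
Cheapest feasible corner: $1.27.

$1.27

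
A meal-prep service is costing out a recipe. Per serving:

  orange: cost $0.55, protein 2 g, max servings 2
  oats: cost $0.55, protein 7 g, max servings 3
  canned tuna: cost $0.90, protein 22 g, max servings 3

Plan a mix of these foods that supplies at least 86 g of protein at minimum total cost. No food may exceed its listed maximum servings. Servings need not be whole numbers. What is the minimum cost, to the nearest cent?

Cost per g of protein: canned tuna $0.0409, oats $0.0786, orange $0.2750.
Take 3 servings of canned tuna: +66.0 g protein for $2.70 (total $2.70, still need 20.0 g).
Take 2.857 servings of oats: +20.0 g protein for $1.57 (total $4.27, still need 0.0 g).
Filling from the cheapest source first is optimal under one linear minimum: $4.27.

$4.27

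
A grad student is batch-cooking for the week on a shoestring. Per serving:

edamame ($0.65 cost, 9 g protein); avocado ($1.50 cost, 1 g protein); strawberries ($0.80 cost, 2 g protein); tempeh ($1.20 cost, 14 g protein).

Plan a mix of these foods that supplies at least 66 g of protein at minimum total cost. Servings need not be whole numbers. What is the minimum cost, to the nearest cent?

Cost per g of protein: edamame $0.0722, tempeh $0.0857, strawberries $0.4000, avocado $1.5000.
With no serving limits, use only edamame: 66 g / 9 g = 7.333 servings × $0.65 = $4.77.

$4.77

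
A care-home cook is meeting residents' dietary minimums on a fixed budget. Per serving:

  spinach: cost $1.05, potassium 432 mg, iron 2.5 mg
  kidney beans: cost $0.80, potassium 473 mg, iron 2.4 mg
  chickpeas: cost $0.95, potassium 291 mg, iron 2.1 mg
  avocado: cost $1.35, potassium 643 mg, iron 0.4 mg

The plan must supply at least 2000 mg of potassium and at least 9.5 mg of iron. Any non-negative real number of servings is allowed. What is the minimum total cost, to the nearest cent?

$3.38

For a min-cost LP with two ≥-constraints, a basic feasible solution has at most two positive variables.
spinach only: max(2000/432, 9.5/2.5) = 4.63 servings → $4.86.
kidney beans only: max(2000/473, 9.5/2.4) = 4.228 servings → $3.38.
chickpeas only: max(2000/291, 9.5/2.1) = 6.873 servings → $6.53.
avocado only: max(2000/643, 9.5/0.4) = 23.75 servings → $32.06.
spinach + kidney beans: intersection lies outside the first quadrant.
spinach + chickpeas: intersection lies outside the first quadrant.
spinach + avocado with both tight: 3.7 servings and 0.6245 servings → $4.73.
kidney beans + chickpeas with both targets exact would need a negative amount; discard.
kidney beans + avocado with both tight: 3.921 servings and 0.2264 servings → $3.44.
chickpeas + avocado with both tight: 4.302 servings and 1.163 servings → $5.66.
So the least-cost plan costs $3.38.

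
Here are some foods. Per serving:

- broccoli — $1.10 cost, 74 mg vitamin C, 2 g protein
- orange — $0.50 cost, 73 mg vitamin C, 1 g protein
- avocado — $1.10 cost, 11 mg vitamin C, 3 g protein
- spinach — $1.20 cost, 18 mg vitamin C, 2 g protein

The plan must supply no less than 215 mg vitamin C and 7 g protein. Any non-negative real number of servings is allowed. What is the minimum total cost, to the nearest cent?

$2.93

The cheapest plan sits at a corner of the feasible region — with two constraints it uses at most two foods.
broccoli only: max(215/74, 7/2) = 3.5 servings → $3.85.
orange only: max(215/73, 7/1) = 7 servings → $3.50.
avocado only: max(215/11, 7/3) = 19.55 servings → $21.50.
spinach only: max(215/18, 7/2) = 11.94 servings → $14.33.
broccoli + orange with both targets exact would need a negative amount; discard.
broccoli + avocado with both tight: 2.84 servings and 0.44 servings → $3.61.
broccoli + spinach with both tight: 2.714 servings and 0.7857 servings → $3.93.
orange + avocado with both tight: 2.731 servings and 1.423 servings → $2.93.
orange + spinach with both tight: 2.375 servings and 2.312 servings → $3.96.
avocado + spinach: the both-tight solution has a negative serving — not a feasible corner.
The minimum over all feasible corners is $2.93.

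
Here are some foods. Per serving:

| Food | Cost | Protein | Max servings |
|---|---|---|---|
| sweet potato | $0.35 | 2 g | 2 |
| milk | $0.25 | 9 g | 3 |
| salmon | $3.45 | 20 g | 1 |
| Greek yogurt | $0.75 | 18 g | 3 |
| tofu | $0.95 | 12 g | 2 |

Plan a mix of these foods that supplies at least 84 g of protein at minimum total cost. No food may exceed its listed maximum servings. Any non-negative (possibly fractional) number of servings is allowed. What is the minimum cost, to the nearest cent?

Cost per g of protein: milk $0.0278, Greek yogurt $0.0417, tofu $0.0792, salmon $0.1725, sweet potato $0.1750.
Take 3 servings of milk: +27.0 g protein for $0.75 (total $0.75, still need 57.0 g).
Take 3 servings of Greek yogurt: +54.0 g protein for $2.25 (total $3.00, still need 3.0 g).
Take 0.25 servings of tofu: +3.0 g protein for $0.24 (total $3.24, still need 0.0 g).
Greedy by cheapest-per-g is optimal for a single linear constraint, so the minimum cost is $3.24.

$3.24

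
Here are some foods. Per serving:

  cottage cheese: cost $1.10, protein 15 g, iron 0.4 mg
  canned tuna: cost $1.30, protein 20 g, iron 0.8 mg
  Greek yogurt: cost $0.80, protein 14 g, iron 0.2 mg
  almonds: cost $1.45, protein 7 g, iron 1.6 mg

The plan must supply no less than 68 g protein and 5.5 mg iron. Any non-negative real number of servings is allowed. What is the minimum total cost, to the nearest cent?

The cheapest plan sits at a corner of the feasible region — with two constraints it uses at most two foods.
cottage cheese only: max(68/15, 5.5/0.4) = 13.75 servings → $15.12.
canned tuna only: max(68/20, 5.5/0.8) = 6.875 servings → $8.94.
Greek yogurt only: max(68/14, 5.5/0.2) = 27.5 servings → $22.00.
almonds only: max(68/7, 5.5/1.6) = 9.714 servings → $14.09.
cottage cheese + canned tuna: intersection lies outside the first quadrant.
cottage cheese + Greek yogurt: intersection lies outside the first quadrant.
cottage cheese + almonds with both tight: 3.316 servings and 2.608 servings → $7.43.
canned tuna + Greek yogurt: intersection lies outside the first quadrant.
canned tuna + almonds with both tight: 2.663 servings and 2.106 servings → $6.52.
Greek yogurt + almonds with both tight: 3.348 servings and 3.019 servings → $7.06.
So the least-cost plan costs $6.52.

$6.52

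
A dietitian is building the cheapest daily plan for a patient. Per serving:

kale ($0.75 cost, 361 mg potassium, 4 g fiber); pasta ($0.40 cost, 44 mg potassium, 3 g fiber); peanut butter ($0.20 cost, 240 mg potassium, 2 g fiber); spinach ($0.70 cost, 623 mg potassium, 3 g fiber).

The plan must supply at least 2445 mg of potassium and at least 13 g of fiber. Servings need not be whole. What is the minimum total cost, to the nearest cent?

An LP optimum is at a vertex; with two nutrient constraints at most two foods are used. Check each candidate.
kale only: max(2445/361, 13/4) = 6.773 servings → $5.08.
pasta only: max(2445/44, 13/3) = 55.57 servings → $22.23.
peanut butter only: max(2445/240, 13/2) = 10.19 servings → $2.04.
spinach only: max(2445/623, 13/3) = 4.333 servings → $3.03.
kale + pasta: intersection lies outside the first quadrant.
kale + peanut butter with both targets exact would need a negative amount; discard.
kale + spinach with both tight: 0.5422 servings and 3.61 servings → $2.93.
pasta + peanut butter: the both-tight solution has a negative serving — not a feasible corner.
pasta + spinach with both tight: 0.4398 servings and 3.893 servings → $2.90.
peanut butter + spinach with both tight: 1.452 servings and 3.365 servings → $2.65.
The minimum over all feasible corners is $2.04.

$2.04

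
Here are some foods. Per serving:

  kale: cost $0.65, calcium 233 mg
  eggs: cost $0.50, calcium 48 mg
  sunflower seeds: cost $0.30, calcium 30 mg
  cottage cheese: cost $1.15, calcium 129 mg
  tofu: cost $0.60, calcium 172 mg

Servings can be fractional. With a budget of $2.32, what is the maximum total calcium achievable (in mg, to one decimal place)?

831.6 mg

Calcium per dollar: kale 358.5, tofu 286.7, cottage cheese 112.2, sunflower seeds 100, eggs 96.
With no serving limits, spend the whole cost allowance on kale: $2.32 / $0.65 × 233 mg = 831.6 mg.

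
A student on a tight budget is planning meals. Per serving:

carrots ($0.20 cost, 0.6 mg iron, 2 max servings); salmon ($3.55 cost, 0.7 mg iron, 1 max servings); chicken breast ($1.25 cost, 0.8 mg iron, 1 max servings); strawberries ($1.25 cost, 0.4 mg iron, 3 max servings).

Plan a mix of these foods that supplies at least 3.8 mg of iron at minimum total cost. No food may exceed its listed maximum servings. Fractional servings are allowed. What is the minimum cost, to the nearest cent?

$8.44

Cost per mg of iron: carrots $0.3333, chicken breast $1.5625, strawberries $3.1250, salmon $5.0714.
Take 2 servings of carrots: +1.2 mg iron for $0.40 (total $0.40, still need 2.6 mg).
Take 1 serving of chicken breast: +0.8 mg iron for $1.25 (total $1.65, still need 1.8 mg).
Take 3 servings of strawberries: +1.2 mg iron for $3.75 (total $5.40, still need 0.6 mg).
Take 0.8571 servings of salmon: +0.6 mg iron for $3.04 (total $8.44, still need 0.0 mg).
Greedy by cheapest-per-mg is optimal for a single linear constraint, so the minimum cost is $8.44.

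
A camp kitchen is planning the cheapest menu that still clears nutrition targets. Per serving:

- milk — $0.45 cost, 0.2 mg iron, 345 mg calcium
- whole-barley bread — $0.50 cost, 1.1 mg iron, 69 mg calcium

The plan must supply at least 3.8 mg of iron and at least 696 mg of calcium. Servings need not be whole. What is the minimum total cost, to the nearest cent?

$2.22

milk only: max(3.8/0.2, 696/345) = 19 servings → $8.55.
whole-barley bread only: max(3.8/1.1, 696/69) = 10.09 servings → $5.04.
milk + whole-barley bread with both tight: 1.377 servings and 3.204 servings → $2.22.
The minimum over all feasible corners is $2.22.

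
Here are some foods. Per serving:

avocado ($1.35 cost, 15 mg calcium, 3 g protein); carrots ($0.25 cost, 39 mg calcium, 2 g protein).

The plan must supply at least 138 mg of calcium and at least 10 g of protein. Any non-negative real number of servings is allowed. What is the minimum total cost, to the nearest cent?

$1.25

For a min-cost LP with two ≥-constraints, a basic feasible solution has at most two positive variables.
avocado only: max(138/15, 10/3) = 9.2 servings → $12.42.
carrots only: max(138/39, 10/2) = 5 servings → $1.25.
avocado + carrots with both tight: 1.31 servings and 3.034 servings → $2.53.
The minimum over all feasible corners is $1.25.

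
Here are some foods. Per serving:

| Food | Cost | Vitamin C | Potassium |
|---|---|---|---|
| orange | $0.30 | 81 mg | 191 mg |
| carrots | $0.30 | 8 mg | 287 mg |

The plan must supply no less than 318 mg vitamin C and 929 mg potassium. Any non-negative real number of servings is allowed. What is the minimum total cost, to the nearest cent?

$1.36

At the optimum either one food covers both requirements or two foods hit both targets exactly; no other combination can be cheaper.
orange only: max(318/81, 929/191) = 4.864 servings → $1.46.
carrots only: max(318/8, 929/287) = 39.75 servings → $11.93.
orange + carrots with both tight: 3.86 servings and 0.6681 servings → $1.36.
So the least-cost plan costs $1.36.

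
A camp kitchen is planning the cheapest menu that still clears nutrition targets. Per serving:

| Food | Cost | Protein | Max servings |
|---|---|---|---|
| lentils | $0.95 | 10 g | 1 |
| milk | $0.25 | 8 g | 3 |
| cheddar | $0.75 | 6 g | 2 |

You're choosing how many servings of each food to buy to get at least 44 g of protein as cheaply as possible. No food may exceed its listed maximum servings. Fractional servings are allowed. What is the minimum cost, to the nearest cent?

$2.95

Cost per g of protein: milk $0.0312, lentils $0.0950, cheddar $0.1250.
Take 3 servings of milk: +24.0 g protein for $0.75 (total $0.75, still need 20.0 g).
Take 1 serving of lentils: +10.0 g protein for $0.95 (total $1.70, still need 10.0 g).
Take 1.667 servings of cheddar: +10.0 g protein for $1.25 (total $2.95, still need 0.0 g).
Filling from the cheapest source first is optimal under one linear minimum: $2.95.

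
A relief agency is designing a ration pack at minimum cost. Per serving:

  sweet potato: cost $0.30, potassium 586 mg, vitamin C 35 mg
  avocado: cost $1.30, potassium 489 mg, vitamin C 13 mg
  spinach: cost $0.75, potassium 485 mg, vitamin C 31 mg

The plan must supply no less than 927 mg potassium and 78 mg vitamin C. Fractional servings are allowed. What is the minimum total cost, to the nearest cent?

At the optimum either one food covers both requirements or two foods hit both targets exactly; no other combination can be cheaper.
sweet potato only: max(927/586, 78/35) = 2.229 servings → $0.67.
avocado only: max(927/489, 78/13) = 6 servings → $7.80.
spinach only: max(927/485, 78/31) = 2.516 servings → $1.89.
sweet potato + avocado with both targets exact would need a negative amount; discard.
sweet potato + spinach: the both-tight solution has a negative serving — not a feasible corner.
avocado + spinach with both targets exact would need a negative amount; discard.
Cheapest feasible corner: $0.67.

$0.67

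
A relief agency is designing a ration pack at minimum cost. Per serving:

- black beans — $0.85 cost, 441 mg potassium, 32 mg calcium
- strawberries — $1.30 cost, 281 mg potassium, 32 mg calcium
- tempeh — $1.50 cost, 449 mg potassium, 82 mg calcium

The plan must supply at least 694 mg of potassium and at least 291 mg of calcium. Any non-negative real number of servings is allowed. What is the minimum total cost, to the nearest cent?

An LP optimum is at a vertex; with two nutrient constraints at most two foods are used. Check each candidate.
black beans only: max(694/441, 291/32) = 9.094 servings → $7.73.
strawberries only: max(694/281, 291/32) = 9.094 servings → $11.82.
tempeh only: max(694/449, 291/82) = 3.549 servings → $5.32.
black beans + strawberries: intersection lies outside the first quadrant.
black beans + tempeh: the both-tight solution has a negative serving — not a feasible corner.
strawberries + tempeh with both targets exact would need a negative amount; discard.
The minimum over all feasible corners is $5.32.

$5.32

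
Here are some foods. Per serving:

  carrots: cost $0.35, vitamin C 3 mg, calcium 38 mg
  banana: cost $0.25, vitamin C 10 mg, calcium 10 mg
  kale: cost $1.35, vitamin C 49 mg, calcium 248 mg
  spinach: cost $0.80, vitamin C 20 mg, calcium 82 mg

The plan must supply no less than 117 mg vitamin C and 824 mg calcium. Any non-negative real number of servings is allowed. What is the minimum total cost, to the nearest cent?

$4.49

A basic optimal solution has at most two foods positive. Try each food alone and each pair with both targets met exactly.
carrots only: max(117/3, 824/38) = 39 servings → $13.65.
banana only: max(117/10, 824/10) = 82.4 servings → $20.60.
kale only: max(117/49, 824/248) = 3.323 servings → $4.49.
spinach only: max(117/20, 824/82) = 10.05 servings → $8.04.
carrots + banana with both tight: 20.2 servings and 5.64 servings → $8.48.
carrots + kale with both tight: 10.16 servings and 1.766 servings → $5.94.
carrots + spinach with both tight: 13.4 servings and 3.84 servings → $7.76.
banana + kale: intersection lies outside the first quadrant.
banana + spinach: intersection lies outside the first quadrant.
kale + spinach: the both-tight solution has a negative serving — not a feasible corner.
The minimum over all feasible corners is $4.49.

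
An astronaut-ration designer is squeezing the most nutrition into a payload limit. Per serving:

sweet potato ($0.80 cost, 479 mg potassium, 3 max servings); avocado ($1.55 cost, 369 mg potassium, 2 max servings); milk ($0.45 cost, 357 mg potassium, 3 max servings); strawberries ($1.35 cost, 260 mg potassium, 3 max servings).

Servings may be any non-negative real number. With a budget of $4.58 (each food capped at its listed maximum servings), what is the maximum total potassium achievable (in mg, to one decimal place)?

2705.6 mg

Potassium per dollar: milk 793.3, sweet potato 598.8, avocado 238.1, strawberries 192.6.
Take 3 servings of milk: spends $1.35, +1071.0 mg potassium (running total 1071.0 mg).
Take 3 servings of sweet potato: spends $2.40, +1437.0 mg potassium (running total 2508.0 mg).
Take 0.5355 servings of avocado: spends $0.83, +197.6 mg potassium (running total 2705.6 mg).
Greedy by best ratio exhausts the cost allowance optimally: 2705.6 mg.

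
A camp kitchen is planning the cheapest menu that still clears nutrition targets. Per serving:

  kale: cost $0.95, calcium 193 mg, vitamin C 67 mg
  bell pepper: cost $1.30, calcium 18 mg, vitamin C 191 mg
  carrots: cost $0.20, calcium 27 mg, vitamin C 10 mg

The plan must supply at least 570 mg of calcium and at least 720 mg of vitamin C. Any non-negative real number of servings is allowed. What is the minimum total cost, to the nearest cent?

For a min-cost LP with two ≥-constraints, a basic feasible solution has at most two positive variables.
kale only: max(570/193, 720/67) = 10.75 servings → $10.21.
bell pepper only: max(570/18, 720/191) = 31.67 servings → $41.17.
carrots only: max(570/27, 720/10) = 72 servings → $14.40.
kale + bell pepper with both tight: 2.69 servings and 2.826 servings → $6.23.
kale + carrots: the both-tight solution has a negative serving — not a feasible corner.
bell pepper + carrots with both tight: 2.761 servings and 19.27 servings → $7.44.
So the least-cost plan costs $6.23.

$6.23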